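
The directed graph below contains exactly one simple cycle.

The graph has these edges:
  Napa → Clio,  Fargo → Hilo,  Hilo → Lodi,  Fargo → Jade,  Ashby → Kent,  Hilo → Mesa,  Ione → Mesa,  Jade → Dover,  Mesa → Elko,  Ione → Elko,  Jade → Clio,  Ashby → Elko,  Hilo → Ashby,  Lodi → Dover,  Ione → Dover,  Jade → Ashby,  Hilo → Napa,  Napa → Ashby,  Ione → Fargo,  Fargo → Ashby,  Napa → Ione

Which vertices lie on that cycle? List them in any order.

Hilo, Ione, Napa, Fargo

DFS with gray/black marking from Fargo:
Fargo gray
  Hilo gray
    Ashby gray
      Kent gray
      Kent black
      Elko gray
      Elko black
    Ashby black
    Lodi gray
      Dover gray
      Dover black
    Lodi black
    Napa gray
      Ione gray
        Mesa gray
          Mesa→Elko: Elko black — skip
        Mesa black
        Ione→Elko: Elko black — skip
        Ione→Fargo: Fargo is gray → back edge
Back edge closes the cycle Fargo → Hilo → Napa → Ione → Fargo; its vertices are {Hilo, Ione, Napa, Fargo}.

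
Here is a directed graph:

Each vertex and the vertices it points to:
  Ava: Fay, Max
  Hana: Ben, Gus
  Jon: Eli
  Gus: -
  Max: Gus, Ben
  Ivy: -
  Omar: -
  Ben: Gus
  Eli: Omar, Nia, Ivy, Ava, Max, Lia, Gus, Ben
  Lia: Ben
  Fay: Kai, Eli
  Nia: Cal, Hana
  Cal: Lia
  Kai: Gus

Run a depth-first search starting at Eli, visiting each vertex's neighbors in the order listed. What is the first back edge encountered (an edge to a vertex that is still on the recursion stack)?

DFS from Eli (visiting each vertex's neighbors in the order listed); mark gray on enter, black on exit:
Eli gray
  Omar gray
  Omar black
  Nia gray
    Cal gray
      Lia gray
        Ben gray
          Gus gray
          Gus black
        Ben black
      Lia black
    Cal black
    Hana gray
      Hana→Ben: Ben black — skip
      Hana→Gus: Gus black — skip
    Hana black
  Nia black
  Ivy gray
  Ivy black
  Ava gray
    Fay gray
      Kai gray
        Kai→Gus: Gus black — skip
      Kai black
      Fay→Eli: Eli is gray → back edge
First back edge: Fay → Eli.

Fay->Eli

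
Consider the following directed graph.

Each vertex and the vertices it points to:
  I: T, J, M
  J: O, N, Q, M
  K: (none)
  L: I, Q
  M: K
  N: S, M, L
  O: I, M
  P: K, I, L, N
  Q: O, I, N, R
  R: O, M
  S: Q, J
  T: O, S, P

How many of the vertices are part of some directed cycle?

10

A vertex is on a directed cycle iff it belongs to a strongly connected component of size ≥ 2 (or has a self-loop).
The vertices on cycles are {I, J, L, N, O, P, Q, R, S, T} — 10 in total.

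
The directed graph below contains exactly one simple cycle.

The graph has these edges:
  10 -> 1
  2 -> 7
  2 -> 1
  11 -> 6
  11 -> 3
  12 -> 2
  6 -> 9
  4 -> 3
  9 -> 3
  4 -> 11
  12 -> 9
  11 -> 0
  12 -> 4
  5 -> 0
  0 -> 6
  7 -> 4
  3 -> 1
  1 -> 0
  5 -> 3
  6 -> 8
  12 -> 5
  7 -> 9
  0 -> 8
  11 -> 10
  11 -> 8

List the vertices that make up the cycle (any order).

0, 1, 3, 6, 9

DFS with gray/black marking from 9:
9 gray
  3 gray
    1 gray
      0 gray
        8 gray
        8 black
        6 gray
          6→9: 9 is gray → back edge
Back edge closes the cycle 9 → 3 → 1 → 0 → 6 → 9; its vertices are {0, 1, 3, 6, 9}.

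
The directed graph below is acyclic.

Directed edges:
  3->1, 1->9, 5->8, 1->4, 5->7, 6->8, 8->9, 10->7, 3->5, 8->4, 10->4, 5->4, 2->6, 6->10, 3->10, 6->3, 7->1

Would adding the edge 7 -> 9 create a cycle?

No

Adding 7→9 creates a cycle iff 9 can already reach 7.
Explore from 9: no path reaches 7. The graph stays acyclic.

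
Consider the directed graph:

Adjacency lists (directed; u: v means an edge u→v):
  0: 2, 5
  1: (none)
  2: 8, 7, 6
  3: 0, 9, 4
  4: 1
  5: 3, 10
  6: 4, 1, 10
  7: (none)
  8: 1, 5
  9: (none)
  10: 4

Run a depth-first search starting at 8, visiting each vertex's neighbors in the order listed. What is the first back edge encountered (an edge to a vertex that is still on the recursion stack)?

DFS from 8 (visiting each vertex's neighbors in the order listed); mark gray on enter, black on exit:
8 gray
  1 gray
  1 black
  5 gray
    3 gray
      0 gray
        2 gray
          2→8: 8 is gray → back edge
First back edge: 2 → 8.

2->8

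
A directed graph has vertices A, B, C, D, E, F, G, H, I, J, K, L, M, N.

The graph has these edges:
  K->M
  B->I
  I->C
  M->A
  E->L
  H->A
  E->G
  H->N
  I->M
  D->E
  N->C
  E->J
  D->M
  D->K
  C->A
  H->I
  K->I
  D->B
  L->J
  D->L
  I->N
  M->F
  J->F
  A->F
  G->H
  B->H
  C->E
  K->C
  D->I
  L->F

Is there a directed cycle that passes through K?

K lies on a cycle iff there is a path from K back to itself.
Exploring from K, it never reaches itself; equivalently, its strongly connected component is a singleton.

No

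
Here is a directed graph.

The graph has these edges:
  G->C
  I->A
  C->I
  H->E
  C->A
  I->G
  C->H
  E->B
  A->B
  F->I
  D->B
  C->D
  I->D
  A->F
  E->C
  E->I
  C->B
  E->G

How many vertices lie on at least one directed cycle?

A vertex is on a directed cycle iff it belongs to a strongly connected component of size ≥ 2 (or has a self-loop).
The vertices on cycles are {A, C, E, F, G, H, I} — 7 in total.

7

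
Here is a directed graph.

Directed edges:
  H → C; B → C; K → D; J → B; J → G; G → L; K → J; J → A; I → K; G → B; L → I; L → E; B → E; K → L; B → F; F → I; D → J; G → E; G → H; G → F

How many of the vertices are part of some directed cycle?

A vertex is on a directed cycle iff it belongs to a strongly connected component of size ≥ 2 (or has a self-loop).
The vertices on cycles are {B, D, F, G, I, J, K, L} — 8 in total.

8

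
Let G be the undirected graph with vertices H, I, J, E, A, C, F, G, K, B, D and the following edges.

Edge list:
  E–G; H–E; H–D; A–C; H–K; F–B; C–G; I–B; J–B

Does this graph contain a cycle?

DFS, tracking each vertex's parent; an edge to a visited non-parent vertex closes a cycle.
Start from E:
visit E (parent –)
  visit H (parent E)
    visit D (parent H)
      D–H: parent, skip
    visit K (parent H)
      K–H: parent, skip
    H–E: parent, skip
  visit G (parent E)
    visit C (parent G)
      C–G: parent, skip
      visit A (parent C)
        A–C: parent, skip
    G–E: parent, skip
visit I (parent –)
  visit B (parent I)
    B–I: parent, skip
    visit J (parent B)
      J–B: parent, skip
    visit F (parent B)
      F–B: parent, skip
No non-parent visited neighbor found — the graph is a forest.

No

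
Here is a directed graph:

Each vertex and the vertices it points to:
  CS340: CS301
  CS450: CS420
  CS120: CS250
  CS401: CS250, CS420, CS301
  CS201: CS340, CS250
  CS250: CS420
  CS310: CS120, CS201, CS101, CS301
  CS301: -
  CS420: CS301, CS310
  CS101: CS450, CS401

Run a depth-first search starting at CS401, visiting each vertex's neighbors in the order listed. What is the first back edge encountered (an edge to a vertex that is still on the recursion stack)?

CS120→CS250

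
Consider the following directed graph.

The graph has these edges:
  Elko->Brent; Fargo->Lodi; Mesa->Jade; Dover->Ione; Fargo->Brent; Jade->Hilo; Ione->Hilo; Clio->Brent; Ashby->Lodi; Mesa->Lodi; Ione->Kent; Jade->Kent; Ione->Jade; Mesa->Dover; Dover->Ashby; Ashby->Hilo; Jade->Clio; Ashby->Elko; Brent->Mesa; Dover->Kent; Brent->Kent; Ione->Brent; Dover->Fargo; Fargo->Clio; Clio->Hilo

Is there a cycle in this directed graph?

DFS with white/gray/black marking, starting from Brent:
Brent gray
  Mesa gray
    Jade gray
      Clio gray
        Hilo gray
        Hilo black
        Clio→Brent: Brent is gray → back edge
Back edge found, so a cycle exists: Brent → Mesa → Jade → Clio → Brent.

Yes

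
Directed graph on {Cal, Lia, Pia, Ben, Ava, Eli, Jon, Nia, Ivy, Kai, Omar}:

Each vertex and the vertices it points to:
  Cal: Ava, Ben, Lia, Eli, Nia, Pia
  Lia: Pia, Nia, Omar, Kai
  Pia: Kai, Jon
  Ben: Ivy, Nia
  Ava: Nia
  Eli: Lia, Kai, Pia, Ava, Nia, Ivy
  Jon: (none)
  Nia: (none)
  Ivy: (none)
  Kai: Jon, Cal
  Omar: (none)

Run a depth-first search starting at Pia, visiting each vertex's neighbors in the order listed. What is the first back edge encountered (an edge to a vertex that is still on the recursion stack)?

DFS from Pia (visiting each vertex's neighbors in the order listed); mark gray on enter, black on exit:
Pia gray
  Kai gray
    Jon gray
    Jon black
    Cal gray
      Ava gray
        Nia gray
        Nia black
      Ava black
      Ben gray
        Ivy gray
        Ivy black
        Ben→Nia: Nia black — skip
      Ben black
      Lia gray
        Lia→Pia: Pia is gray → back edge
First back edge: Lia → Pia.

Lia->Pia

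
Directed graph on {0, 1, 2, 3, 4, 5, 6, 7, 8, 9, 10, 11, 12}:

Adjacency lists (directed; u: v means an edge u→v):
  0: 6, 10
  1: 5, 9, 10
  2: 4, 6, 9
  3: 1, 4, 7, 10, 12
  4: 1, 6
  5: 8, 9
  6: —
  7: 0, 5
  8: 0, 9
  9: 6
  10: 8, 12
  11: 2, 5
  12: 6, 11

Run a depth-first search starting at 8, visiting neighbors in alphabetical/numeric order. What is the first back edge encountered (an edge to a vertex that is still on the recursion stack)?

10->8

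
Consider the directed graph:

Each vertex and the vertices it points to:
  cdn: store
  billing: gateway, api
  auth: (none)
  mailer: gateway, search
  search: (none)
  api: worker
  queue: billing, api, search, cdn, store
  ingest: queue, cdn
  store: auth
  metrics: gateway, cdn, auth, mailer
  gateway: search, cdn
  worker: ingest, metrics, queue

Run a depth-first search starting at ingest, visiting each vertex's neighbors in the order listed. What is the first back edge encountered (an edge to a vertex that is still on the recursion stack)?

worker→ingest

DFS from ingest (visiting each vertex's neighbors in the order listed); mark gray on enter, black on exit:
ingest gray
  queue gray
    billing gray
      gateway gray
        search gray
        search black
        cdn gray
          store gray
            auth gray
            auth black
          store black
        cdn black
      gateway black
      api gray
        worker gray
          worker→ingest: ingest is gray → back edge
First back edge: worker → ingest.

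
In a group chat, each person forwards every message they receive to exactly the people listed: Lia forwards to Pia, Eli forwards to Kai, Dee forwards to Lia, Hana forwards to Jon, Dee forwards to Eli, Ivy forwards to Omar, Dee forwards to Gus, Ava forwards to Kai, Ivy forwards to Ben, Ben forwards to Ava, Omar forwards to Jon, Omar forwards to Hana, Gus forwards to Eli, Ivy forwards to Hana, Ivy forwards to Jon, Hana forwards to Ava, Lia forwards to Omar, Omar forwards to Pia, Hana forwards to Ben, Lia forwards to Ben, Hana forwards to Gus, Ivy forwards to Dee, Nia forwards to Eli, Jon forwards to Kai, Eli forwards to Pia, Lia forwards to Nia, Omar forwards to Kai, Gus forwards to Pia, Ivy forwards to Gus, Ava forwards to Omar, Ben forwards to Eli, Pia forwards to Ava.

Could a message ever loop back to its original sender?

Yes

DFS with white/gray/black marking, starting from Eli:
Eli gray
  Kai gray
  Kai black
  Pia gray
    Ava gray
      Ava→Kai: Kai black — skip
      Omar gray
        Omar→Kai: Kai black — skip
        Jon gray
          Jon→Kai: Kai black — skip
        Jon black
        Hana gray
          Ben gray
            Ben→Ava: Ava is gray → back edge
Back edge found, so a cycle exists: Ava → Omar → Hana → Ben → Ava.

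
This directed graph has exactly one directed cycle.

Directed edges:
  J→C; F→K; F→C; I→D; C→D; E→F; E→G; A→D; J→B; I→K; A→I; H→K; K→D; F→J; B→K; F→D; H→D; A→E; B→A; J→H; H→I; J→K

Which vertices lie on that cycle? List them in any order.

DFS with gray/black marking from B:
B gray
  K gray
    D gray
    D black
  K black
  A gray
    A→D: D black — skip
    E gray
      G gray
      G black
      F gray
        C gray
          C→D: D black — skip
        C black
        J gray
          J→K: K black — skip
          H gray
            H→D: D black — skip
            I gray
              I→K: K black — skip
              I→D: D black — skip
            I black
            H→K: K black — skip
          H black
          J→C: C black — skip
          J→B: B is gray → back edge
Back edge closes the cycle B → A → E → F → J → B; its vertices are {A, B, E, F, J}.

A, B, E, F, J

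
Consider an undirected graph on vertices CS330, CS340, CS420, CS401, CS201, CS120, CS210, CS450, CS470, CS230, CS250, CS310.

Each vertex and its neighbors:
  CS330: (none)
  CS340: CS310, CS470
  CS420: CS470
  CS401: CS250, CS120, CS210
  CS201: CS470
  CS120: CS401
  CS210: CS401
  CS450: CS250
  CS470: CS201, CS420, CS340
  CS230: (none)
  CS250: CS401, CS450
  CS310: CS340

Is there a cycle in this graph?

No

DFS, tracking each vertex's parent; an edge to a visited non-parent vertex closes a cycle.
Start from CS401:
visit CS401 (parent –)
  visit CS250 (parent CS401)
    CS250–CS401: parent, skip
    visit CS450 (parent CS250)
      CS450–CS250: parent, skip
  visit CS120 (parent CS401)
    CS120–CS401: parent, skip
  visit CS210 (parent CS401)
    CS210–CS401: parent, skip
visit CS330 (parent –)
visit CS340 (parent –)
  visit CS310 (parent CS340)
    CS310–CS340: parent, skip
  visit CS470 (parent CS340)
    visit CS201 (parent CS470)
      CS201–CS470: parent, skip
    visit CS420 (parent CS470)
      CS420–CS470: parent, skip
    CS470–CS340: parent, skip
visit CS230 (parent –)
No non-parent visited neighbor found — the graph is a forest.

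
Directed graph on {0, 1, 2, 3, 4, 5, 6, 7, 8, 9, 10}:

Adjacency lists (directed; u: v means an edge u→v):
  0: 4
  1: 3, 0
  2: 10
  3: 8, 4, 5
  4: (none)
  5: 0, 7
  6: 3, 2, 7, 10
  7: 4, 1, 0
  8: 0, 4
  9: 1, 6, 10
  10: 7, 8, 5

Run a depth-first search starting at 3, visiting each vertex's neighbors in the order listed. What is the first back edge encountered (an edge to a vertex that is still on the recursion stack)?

DFS from 3 (visiting each vertex's neighbors in the order listed); mark gray on enter, black on exit:
3 gray
  8 gray
    0 gray
      4 gray
      4 black
    0 black
    8→4: 4 black — skip
  8 black
  3→4: 4 black — skip
  5 gray
    5→0: 0 black — skip
    7 gray
      7→4: 4 black — skip
      1 gray
        1→3: 3 is gray → back edge
First back edge: 1 → 3.

1→3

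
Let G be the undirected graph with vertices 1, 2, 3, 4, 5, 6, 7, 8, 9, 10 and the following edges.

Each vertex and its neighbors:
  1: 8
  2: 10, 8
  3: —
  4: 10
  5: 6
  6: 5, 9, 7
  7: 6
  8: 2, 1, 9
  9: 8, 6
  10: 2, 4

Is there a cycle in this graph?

No

DFS, tracking each vertex's parent; an edge to a visited non-parent vertex closes a cycle.
Start from 2:
visit 2 (parent –)
  visit 10 (parent 2)
    10–2: parent, skip
    visit 4 (parent 10)
      4–10: parent, skip
  visit 8 (parent 2)
    8–2: parent, skip
    visit 1 (parent 8)
      1–8: parent, skip
    visit 9 (parent 8)
      9–8: parent, skip
      visit 6 (parent 9)
        visit 5 (parent 6)
          5–6: parent, skip
        6–9: parent, skip
        visit 7 (parent 6)
          7–6: parent, skip
visit 3 (parent –)
No non-parent visited neighbor found — the graph is a forest.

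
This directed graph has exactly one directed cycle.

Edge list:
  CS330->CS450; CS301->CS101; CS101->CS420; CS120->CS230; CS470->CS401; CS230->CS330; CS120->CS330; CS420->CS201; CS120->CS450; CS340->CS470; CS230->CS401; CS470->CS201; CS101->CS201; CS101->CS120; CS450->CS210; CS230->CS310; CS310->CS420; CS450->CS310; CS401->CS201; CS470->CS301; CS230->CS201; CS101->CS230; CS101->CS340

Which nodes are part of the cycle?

CS101, CS301, CS340, CS470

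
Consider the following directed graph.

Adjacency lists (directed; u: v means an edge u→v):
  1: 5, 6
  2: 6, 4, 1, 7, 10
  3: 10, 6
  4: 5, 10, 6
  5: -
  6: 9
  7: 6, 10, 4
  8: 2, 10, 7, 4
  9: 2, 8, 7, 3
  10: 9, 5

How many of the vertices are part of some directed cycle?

A vertex is on a directed cycle iff it belongs to a strongly connected component of size ≥ 2 (or has a self-loop).
The vertices on cycles are {1, 2, 3, 4, 6, 7, 8, 9, 10} — 9 in total.

9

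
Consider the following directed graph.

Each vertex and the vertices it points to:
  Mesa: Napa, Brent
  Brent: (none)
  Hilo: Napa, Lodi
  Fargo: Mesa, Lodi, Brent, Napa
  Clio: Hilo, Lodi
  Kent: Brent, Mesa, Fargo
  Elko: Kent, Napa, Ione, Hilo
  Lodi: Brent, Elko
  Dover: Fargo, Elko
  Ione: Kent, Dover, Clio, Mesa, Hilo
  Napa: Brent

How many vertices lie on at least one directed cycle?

8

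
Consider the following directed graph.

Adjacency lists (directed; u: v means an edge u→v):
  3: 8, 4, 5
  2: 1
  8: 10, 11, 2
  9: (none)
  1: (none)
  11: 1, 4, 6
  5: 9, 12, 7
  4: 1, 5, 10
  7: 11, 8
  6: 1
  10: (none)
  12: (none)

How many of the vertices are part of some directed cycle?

5

A vertex is on a directed cycle iff it belongs to a strongly connected component of size ≥ 2 (or has a self-loop).
The vertices on cycles are {4, 5, 7, 8, 11} — 5 in total.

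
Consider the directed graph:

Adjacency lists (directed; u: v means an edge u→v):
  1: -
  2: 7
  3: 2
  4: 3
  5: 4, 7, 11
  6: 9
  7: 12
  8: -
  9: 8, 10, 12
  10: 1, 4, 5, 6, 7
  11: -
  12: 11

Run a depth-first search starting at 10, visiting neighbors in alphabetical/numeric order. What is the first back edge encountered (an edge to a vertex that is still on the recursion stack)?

9->10

DFS from 10 (visiting neighbors in alphabetical/numeric order); mark gray on enter, black on exit:
10 gray
  1 gray
  1 black
  4 gray
    3 gray
      2 gray
        7 gray
          12 gray
            11 gray
            11 black
          12 black
        7 black
      2 black
    3 black
  4 black
  5 gray
    5→4: 4 black — skip
    5→7: 7 black — skip
    5→11: 11 black — skip
  5 black
  6 gray
    9 gray
      8 gray
      8 black
      9→10: 10 is gray → back edge
First back edge: 9 → 10.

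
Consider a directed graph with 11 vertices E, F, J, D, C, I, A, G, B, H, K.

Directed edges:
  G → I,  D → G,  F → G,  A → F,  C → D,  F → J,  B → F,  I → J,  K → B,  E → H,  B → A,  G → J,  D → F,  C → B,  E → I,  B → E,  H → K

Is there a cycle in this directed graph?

DFS with white/gray/black marking, starting from J:
J gray
J black
E gray
  I gray
    I→J: J black — skip
  I black
  H gray
    K gray
      B gray
        F gray
          F→J: J black — skip
          G gray
            G→J: J black — skip
            G→I: I black — skip
          G black
        F black
        B→E: E is gray → back edge
Back edge found, so a cycle exists: E → H → K → B → E.

Yes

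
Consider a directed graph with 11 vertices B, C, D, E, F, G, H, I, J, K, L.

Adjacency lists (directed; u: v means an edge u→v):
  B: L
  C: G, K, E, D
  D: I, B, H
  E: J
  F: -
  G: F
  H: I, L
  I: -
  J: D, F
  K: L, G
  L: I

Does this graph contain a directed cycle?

No

DFS with white/gray/black marking, starting from G:
G gray
  F gray
  F black
G black
B gray
  L gray
    I gray
    I black
  L black
B black
C gray
  C→G: G black — skip
  K gray
    K→L: L black — skip
    K→G: G black — skip
  K black
  E gray
    J gray
      D gray
        D→I: I black — skip
        D→B: B black — skip
        H gray
          H→I: I black — skip
          H→L: L black — skip
        H black
      D black
      J→F: F black — skip
    J black
  E black
  C→D: D black — skip
C black
Every edge goes to a white or black vertex — no back edge, so the graph is acyclic.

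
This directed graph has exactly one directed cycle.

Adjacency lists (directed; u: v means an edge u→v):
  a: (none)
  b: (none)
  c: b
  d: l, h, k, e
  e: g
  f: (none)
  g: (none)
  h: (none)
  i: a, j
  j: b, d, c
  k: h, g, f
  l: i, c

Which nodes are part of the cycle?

DFS with gray/black marking from d:
d gray
  l gray
    i gray
      a gray
      a black
      j gray
        b gray
        b black
        j→d: d is gray → back edge
Back edge closes the cycle d → l → i → j → d; its vertices are {d, i, j, l}.

d, i, j, l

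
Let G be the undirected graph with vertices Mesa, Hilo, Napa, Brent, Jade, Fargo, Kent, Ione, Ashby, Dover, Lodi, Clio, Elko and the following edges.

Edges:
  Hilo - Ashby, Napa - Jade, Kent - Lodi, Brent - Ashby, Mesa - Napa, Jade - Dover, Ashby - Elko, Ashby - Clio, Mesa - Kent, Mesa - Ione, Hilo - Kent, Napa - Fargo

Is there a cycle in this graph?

No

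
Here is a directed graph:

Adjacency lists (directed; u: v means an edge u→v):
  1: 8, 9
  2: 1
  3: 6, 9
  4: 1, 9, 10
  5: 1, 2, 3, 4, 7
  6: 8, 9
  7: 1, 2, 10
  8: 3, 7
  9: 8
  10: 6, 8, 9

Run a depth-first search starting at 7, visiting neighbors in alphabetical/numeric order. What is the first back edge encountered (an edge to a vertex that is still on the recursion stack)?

DFS from 7 (visiting neighbors in alphabetical/numeric order); mark gray on enter, black on exit:
7 gray
  1 gray
    8 gray
      3 gray
        6 gray
          6→8: 8 is gray → back edge
First back edge: 6 → 8.

6->8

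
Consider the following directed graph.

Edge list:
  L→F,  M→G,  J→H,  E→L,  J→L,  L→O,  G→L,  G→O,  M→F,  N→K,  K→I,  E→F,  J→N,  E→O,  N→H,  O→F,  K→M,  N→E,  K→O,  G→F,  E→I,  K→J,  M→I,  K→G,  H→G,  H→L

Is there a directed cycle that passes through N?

Yes

N is on a cycle iff N can reach itself via ≥1 edge.
N → K → J → N — yes.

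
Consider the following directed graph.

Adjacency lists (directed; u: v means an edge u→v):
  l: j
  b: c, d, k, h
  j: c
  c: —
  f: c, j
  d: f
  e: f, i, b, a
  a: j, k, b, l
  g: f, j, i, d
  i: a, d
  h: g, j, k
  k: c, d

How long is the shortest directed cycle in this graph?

For each vertex v, BFS finds the shortest path from v back to v.
The shortest such closed walk is a → b → h → g → i → a, length 5.

5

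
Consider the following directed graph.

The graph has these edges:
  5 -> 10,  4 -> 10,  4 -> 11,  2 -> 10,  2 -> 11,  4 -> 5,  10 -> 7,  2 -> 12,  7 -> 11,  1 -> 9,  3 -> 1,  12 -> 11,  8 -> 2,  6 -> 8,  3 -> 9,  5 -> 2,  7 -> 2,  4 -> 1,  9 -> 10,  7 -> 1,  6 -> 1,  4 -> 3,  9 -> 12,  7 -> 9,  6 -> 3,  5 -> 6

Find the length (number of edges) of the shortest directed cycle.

For each vertex v, BFS finds the shortest path from v back to v.
The shortest such closed walk is 10 → 7 → 9 → 10, length 3.

3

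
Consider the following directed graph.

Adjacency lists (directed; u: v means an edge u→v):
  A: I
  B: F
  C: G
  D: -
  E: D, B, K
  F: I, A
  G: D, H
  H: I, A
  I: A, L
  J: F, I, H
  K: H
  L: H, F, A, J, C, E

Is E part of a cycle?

E is on a cycle iff E can reach itself via ≥1 edge.
E → B → F → I → L → E — yes.

Yes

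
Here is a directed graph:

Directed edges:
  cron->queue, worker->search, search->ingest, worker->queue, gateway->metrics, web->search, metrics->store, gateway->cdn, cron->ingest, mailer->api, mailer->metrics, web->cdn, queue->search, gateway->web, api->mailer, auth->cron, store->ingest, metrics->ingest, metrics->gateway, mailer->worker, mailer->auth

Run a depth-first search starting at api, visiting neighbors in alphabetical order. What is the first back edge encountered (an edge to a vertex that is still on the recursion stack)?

mailer→api

DFS from api (visiting neighbors in alphabetical order); mark gray on enter, black on exit:
api gray
  mailer gray
    mailer→api: api is gray → back edge
First back edge: mailer → api.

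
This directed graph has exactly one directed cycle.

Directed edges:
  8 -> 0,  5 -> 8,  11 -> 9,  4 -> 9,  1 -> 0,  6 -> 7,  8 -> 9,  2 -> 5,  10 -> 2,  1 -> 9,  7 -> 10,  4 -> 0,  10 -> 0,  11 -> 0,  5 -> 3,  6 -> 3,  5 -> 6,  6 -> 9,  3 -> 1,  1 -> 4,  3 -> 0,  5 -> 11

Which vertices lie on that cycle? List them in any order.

2, 5, 6, 7, 10

DFS with gray/black marking from 5:
5 gray
  11 gray
    9 gray
    9 black
    0 gray
    0 black
  11 black
  3 gray
    3→0: 0 black — skip
    1 gray
      4 gray
        4→9: 9 black — skip
        4→0: 0 black — skip
      4 black
      1→0: 0 black — skip
      1→9: 9 black — skip
    1 black
  3 black
  6 gray
    6→9: 9 black — skip
    6→3: 3 black — skip
    7 gray
      10 gray
        10→0: 0 black — skip
        2 gray
          2→5: 5 is gray → back edge
Back edge closes the cycle 5 → 6 → 7 → 10 → 2 → 5; its vertices are {2, 5, 6, 7, 10}.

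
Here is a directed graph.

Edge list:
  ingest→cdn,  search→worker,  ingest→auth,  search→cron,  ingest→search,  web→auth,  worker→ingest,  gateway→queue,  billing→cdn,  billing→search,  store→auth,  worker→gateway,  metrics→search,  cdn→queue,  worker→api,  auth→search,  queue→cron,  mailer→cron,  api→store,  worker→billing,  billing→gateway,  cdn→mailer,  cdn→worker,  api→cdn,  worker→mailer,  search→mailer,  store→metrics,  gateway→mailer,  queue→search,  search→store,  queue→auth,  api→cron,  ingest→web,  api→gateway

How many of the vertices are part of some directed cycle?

A vertex is on a directed cycle iff it belongs to a strongly connected component of size ≥ 2 (or has a self-loop).
The vertices on cycles are {api, cdn, web, auth, queue, store, ingest, search, worker, billing, gateway, metrics} — 12 in total.

12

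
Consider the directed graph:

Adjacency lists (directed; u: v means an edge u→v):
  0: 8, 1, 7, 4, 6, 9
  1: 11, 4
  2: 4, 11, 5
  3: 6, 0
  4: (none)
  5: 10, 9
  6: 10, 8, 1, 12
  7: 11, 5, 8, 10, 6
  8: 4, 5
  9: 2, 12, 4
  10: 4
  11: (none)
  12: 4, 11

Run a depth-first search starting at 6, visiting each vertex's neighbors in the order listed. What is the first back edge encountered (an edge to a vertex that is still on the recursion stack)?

DFS from 6 (visiting each vertex's neighbors in the order listed); mark gray on enter, black on exit:
6 gray
  10 gray
    4 gray
    4 black
  10 black
  8 gray
    8→4: 4 black — skip
    5 gray
      5→10: 10 black — skip
      9 gray
        2 gray
          2→4: 4 black — skip
          11 gray
          11 black
          2→5: 5 is gray → back edge
First back edge: 2 → 5.

2->5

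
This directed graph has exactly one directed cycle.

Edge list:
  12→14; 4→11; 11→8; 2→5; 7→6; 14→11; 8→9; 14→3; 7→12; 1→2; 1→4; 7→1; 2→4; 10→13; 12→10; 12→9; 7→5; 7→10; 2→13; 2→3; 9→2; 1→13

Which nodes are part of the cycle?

DFS with gray/black marking from 2:
2 gray
  5 gray
  5 black
  4 gray
    11 gray
      8 gray
        9 gray
          9→2: 2 is gray → back edge
Back edge closes the cycle 2 → 4 → 11 → 8 → 9 → 2; its vertices are {2, 4, 8, 9, 11}.

2, 4, 8, 9, 11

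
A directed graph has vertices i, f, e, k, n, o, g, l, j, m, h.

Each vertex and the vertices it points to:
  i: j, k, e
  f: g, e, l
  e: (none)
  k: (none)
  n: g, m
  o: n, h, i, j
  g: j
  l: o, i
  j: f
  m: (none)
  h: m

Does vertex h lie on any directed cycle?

No

h lies on a cycle iff there is a path from h back to itself.
Exploring from h, it never reaches itself; equivalently, its strongly connected component is a singleton.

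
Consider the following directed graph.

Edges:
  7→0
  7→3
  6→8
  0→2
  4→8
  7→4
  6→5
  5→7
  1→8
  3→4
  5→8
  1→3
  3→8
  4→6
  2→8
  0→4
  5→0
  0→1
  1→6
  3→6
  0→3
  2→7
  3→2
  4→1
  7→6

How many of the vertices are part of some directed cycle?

8

A vertex is on a directed cycle iff it belongs to a strongly connected component of size ≥ 2 (or has a self-loop).
The vertices on cycles are {0, 1, 2, 3, 4, 5, 6, 7} — 8 in total.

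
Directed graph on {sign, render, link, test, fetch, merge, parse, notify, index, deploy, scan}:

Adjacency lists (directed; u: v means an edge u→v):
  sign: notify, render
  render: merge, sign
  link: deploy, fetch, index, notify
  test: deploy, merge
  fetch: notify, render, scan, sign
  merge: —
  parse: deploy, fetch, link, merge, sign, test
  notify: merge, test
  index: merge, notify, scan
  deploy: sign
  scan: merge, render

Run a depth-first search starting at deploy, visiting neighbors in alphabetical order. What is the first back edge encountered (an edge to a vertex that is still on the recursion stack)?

test->deploy

DFS from deploy (visiting neighbors in alphabetical order); mark gray on enter, black on exit:
deploy gray
  sign gray
    notify gray
      merge gray
      merge black
      test gray
        test→deploy: deploy is gray → back edge
First back edge: test → deploy.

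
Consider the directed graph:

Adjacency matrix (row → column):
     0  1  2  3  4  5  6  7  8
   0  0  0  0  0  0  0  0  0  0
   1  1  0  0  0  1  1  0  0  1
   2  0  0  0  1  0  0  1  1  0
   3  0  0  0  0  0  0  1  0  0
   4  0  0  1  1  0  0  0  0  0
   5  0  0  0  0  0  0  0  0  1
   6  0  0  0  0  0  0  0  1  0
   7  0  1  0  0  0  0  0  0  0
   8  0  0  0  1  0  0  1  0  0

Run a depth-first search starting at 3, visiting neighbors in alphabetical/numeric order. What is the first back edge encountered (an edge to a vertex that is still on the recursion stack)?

2→3

DFS from 3 (visiting neighbors in alphabetical/numeric order); mark gray on enter, black on exit:
3 gray
  6 gray
    7 gray
      1 gray
        0 gray
        0 black
        4 gray
          2 gray
            2→3: 3 is gray → back edge
First back edge: 2 → 3.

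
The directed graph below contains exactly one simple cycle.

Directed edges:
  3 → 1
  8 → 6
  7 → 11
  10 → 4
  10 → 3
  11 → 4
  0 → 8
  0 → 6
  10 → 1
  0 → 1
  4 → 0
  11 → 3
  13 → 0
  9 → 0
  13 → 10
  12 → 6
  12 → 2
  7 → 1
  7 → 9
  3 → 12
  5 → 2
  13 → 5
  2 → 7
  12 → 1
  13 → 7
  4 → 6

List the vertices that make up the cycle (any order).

2, 3, 7, 11, 12

DFS with gray/black marking from 7:
7 gray
  9 gray
    0 gray
      8 gray
        6 gray
        6 black
      8 black
      1 gray
      1 black
      0→6: 6 black — skip
    0 black
  9 black
  7→1: 1 black — skip
  11 gray
    3 gray
      12 gray
        2 gray
          2→7: 7 is gray → back edge
Back edge closes the cycle 7 → 11 → 3 → 12 → 2 → 7; its vertices are {2, 3, 7, 11, 12}.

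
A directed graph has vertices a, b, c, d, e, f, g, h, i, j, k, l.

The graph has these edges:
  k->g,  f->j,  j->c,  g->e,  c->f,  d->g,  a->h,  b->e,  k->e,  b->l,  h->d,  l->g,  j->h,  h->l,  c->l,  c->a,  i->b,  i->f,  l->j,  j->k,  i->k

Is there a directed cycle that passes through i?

No

i lies on a cycle iff there is a path from i back to itself.
Exploring from i, it never reaches itself; equivalently, its strongly connected component is a singleton.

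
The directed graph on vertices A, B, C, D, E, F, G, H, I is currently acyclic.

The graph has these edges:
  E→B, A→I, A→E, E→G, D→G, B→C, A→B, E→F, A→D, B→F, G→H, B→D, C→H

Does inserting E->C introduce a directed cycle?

Adding E→C creates a cycle iff C can already reach E.
Explore from C: no path reaches E. The graph stays acyclic.

No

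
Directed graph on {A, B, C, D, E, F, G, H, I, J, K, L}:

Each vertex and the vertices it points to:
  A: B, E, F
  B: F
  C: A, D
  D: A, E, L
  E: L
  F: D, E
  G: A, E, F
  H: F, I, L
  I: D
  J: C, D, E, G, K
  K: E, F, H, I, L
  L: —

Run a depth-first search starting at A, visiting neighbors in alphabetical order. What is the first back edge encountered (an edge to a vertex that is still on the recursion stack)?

D→A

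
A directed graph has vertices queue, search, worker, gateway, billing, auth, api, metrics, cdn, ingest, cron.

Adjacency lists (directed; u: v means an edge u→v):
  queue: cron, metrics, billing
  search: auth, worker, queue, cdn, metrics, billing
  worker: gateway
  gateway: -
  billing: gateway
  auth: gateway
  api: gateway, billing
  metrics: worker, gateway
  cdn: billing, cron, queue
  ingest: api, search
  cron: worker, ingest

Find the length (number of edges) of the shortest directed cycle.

4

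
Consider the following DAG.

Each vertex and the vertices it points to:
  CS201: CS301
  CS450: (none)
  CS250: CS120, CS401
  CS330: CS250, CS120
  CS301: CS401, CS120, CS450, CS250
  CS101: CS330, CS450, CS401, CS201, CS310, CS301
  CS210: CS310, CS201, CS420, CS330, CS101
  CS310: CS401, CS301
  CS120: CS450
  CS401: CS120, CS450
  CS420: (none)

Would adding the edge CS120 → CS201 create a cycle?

Adding CS120→CS201 creates a cycle iff CS201 can already reach CS120.
Path from CS201: CS201 → CS301 → CS120.
So CS201 → … → CS120 → CS201 is a cycle.

Yes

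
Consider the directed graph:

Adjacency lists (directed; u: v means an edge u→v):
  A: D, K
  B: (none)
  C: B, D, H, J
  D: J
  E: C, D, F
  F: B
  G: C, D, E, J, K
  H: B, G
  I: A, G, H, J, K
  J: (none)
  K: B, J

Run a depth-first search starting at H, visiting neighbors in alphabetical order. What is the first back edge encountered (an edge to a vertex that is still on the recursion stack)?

DFS from H (visiting neighbors in alphabetical order); mark gray on enter, black on exit:
H gray
  B gray
  B black
  G gray
    C gray
      C→B: B black — skip
      D gray
        J gray
        J black
      D black
      C→H: H is gray → back edge
First back edge: C → H.

C→H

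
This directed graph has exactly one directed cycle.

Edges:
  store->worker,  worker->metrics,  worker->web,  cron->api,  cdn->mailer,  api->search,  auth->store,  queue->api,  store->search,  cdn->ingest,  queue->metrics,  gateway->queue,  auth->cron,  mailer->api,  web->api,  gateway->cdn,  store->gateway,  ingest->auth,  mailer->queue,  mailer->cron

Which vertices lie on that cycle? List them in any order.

DFS with gray/black marking from store:
store gray
  gateway gray
    queue gray
      metrics gray
      metrics black
      api gray
        search gray
        search black
      api black
    queue black
    cdn gray
      ingest gray
        auth gray
          cron gray
            cron→api: api black — skip
          cron black
          auth→store: store is gray → back edge
Back edge closes the cycle store → gateway → cdn → ingest → auth → store; its vertices are {cdn, auth, store, ingest, gateway}.

cdn, auth, store, ingest, gateway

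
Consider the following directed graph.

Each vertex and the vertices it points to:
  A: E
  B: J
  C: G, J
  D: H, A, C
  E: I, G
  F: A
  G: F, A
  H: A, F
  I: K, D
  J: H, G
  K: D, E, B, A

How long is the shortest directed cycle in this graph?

For each vertex v, BFS finds the shortest path from v back to v.
The shortest such closed walk is I → K → E → I, length 3.

3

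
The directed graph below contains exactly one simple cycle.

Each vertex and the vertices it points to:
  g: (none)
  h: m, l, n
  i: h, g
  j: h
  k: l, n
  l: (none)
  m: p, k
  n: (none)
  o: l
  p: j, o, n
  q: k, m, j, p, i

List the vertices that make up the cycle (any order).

h, j, m, p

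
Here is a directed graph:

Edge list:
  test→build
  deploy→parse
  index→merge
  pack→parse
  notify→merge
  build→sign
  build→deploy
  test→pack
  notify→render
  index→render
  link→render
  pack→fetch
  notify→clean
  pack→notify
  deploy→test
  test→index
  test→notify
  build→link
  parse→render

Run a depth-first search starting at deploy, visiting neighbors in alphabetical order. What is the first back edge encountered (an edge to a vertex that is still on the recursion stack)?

build→deploy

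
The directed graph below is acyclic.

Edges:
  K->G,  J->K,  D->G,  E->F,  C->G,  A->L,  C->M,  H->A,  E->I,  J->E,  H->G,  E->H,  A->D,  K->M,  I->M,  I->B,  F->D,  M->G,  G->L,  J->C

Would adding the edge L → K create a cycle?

Yes

Adding L→K creates a cycle iff K can already reach L.
Path from K: K → G → L.
So K → … → L → K is a cycle.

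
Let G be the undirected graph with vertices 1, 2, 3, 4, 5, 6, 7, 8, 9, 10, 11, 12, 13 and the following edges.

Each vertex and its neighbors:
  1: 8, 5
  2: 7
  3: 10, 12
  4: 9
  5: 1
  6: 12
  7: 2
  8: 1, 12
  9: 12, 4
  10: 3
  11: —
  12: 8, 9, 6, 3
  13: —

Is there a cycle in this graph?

DFS, tracking each vertex's parent; an edge to a visited non-parent vertex closes a cycle.
Start from 8:
visit 8 (parent –)
  visit 1 (parent 8)
    1–8: parent, skip
    visit 5 (parent 1)
      5–1: parent, skip
  visit 12 (parent 8)
    12–8: parent, skip
    visit 9 (parent 12)
      9–12: parent, skip
      visit 4 (parent 9)
        4–9: parent, skip
    visit 6 (parent 12)
      6–12: parent, skip
    visit 3 (parent 12)
      visit 10 (parent 3)
        10–3: parent, skip
      3–12: parent, skip
visit 2 (parent –)
  visit 7 (parent 2)
    7–2: parent, skip
visit 11 (parent –)
visit 13 (parent –)
No non-parent visited neighbor found — the graph is a forest.

No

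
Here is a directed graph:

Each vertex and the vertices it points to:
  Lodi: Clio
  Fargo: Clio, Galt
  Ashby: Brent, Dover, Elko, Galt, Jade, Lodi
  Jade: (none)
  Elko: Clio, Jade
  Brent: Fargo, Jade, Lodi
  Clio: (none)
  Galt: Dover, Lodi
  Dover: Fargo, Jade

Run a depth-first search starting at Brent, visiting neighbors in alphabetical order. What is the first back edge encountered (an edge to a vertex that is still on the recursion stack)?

DFS from Brent (visiting neighbors in alphabetical order); mark gray on enter, black on exit:
Brent gray
  Fargo gray
    Clio gray
    Clio black
    Galt gray
      Dover gray
        Dover→Fargo: Fargo is gray → back edge
First back edge: Dover → Fargo.

Dover->Fargo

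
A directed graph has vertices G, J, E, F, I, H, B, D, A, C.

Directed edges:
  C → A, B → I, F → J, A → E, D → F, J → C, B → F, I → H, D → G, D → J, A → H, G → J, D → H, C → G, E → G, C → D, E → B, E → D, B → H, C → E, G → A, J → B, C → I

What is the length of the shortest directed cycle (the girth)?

3

For each vertex v, BFS finds the shortest path from v back to v.
The shortest such closed walk is C → G → J → C, length 3.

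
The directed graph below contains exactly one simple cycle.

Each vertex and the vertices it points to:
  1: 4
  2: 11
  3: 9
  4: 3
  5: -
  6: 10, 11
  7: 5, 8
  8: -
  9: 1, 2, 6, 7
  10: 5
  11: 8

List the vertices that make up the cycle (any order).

DFS with gray/black marking from 9:
9 gray
  1 gray
    4 gray
      3 gray
        3→9: 9 is gray → back edge
Back edge closes the cycle 9 → 1 → 4 → 3 → 9; its vertices are {1, 3, 4, 9}.

1, 3, 4, 9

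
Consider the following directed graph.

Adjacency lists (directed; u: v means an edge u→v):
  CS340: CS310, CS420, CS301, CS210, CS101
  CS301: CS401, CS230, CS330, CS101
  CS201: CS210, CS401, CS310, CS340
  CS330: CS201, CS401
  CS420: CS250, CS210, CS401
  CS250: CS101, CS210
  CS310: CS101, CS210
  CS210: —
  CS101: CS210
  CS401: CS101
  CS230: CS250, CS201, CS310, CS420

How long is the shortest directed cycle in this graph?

4

For each vertex v, BFS finds the shortest path from v back to v.
The shortest such closed walk is CS201 → CS340 → CS301 → CS230 → CS201, length 4.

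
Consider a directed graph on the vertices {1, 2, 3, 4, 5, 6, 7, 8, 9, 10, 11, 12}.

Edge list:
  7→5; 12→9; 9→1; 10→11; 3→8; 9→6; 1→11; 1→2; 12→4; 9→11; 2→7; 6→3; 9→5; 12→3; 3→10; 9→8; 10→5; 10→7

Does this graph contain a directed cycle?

No

DFS with white/gray/black marking, starting from 6:
6 gray
  3 gray
    8 gray
    8 black
    10 gray
      7 gray
        5 gray
        5 black
      7 black
      10→5: 5 black — skip
      11 gray
      11 black
    10 black
  3 black
6 black
1 gray
  1→11: 11 black — skip
  2 gray
    2→7: 7 black — skip
  2 black
1 black
4 gray
4 black
9 gray
  9→1: 1 black — skip
  9→6: 6 black — skip
  9→11: 11 black — skip
  9→5: 5 black — skip
  9→8: 8 black — skip
9 black
12 gray
  12→3: 3 black — skip
  12→9: 9 black — skip
  12→4: 4 black — skip
12 black
Every edge goes to a white or black vertex — no back edge, so the graph is acyclic.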